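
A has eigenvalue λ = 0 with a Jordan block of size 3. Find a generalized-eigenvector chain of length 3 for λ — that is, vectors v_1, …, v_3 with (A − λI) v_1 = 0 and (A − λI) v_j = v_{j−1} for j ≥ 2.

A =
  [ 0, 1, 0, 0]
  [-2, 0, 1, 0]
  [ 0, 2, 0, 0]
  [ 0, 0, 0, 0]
A Jordan chain for λ = 0 of length 3:
v_1 = (-2, 0, -4, 0)ᵀ
v_2 = (0, -2, 0, 0)ᵀ
v_3 = (1, 0, 0, 0)ᵀ

Let N = A − (0)·I. We want v_3 with N^3 v_3 = 0 but N^2 v_3 ≠ 0; then v_{j-1} := N · v_j for j = 3, …, 2.

Pick v_3 = (1, 0, 0, 0)ᵀ.
Then v_2 = N · v_3 = (0, -2, 0, 0)ᵀ.
Then v_1 = N · v_2 = (-2, 0, -4, 0)ᵀ.

Sanity check: (A − (0)·I) v_1 = (0, 0, 0, 0)ᵀ = 0. ✓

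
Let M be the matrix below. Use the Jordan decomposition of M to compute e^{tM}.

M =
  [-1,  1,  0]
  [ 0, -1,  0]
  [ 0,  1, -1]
e^{tM} =
  [exp(-t), t*exp(-t), 0]
  [0, exp(-t), 0]
  [0, t*exp(-t), exp(-t)]

Strategy: write M = P · J · P⁻¹ where J is a Jordan canonical form, so e^{tM} = P · e^{tJ} · P⁻¹, and e^{tJ} can be computed block-by-block.

M has Jordan form
J =
  [-1,  1,  0]
  [ 0, -1,  0]
  [ 0,  0, -1]
(up to reordering of blocks).

Per-block formulas:
  For a 2×2 Jordan block J_2(-1): exp(t · J_2(-1)) = e^(-1t)·(I + t·N), where N is the 2×2 nilpotent shift.
  For a 1×1 block at λ = -1: exp(t · [-1]) = [e^(-1t)].

After assembling e^{tJ} and conjugating by P, we get:

e^{tM} =
  [exp(-t), t*exp(-t), 0]
  [0, exp(-t), 0]
  [0, t*exp(-t), exp(-t)]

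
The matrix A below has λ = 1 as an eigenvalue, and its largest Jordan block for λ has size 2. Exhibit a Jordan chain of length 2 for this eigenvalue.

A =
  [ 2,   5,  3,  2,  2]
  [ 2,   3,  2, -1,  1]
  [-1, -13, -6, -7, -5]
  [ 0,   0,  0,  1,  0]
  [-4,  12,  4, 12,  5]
A Jordan chain for λ = 1 of length 2:
v_1 = (1, 2, -1, 0, -4)ᵀ
v_2 = (1, 0, 0, 0, 0)ᵀ

Let N = A − (1)·I. We want v_2 with N^2 v_2 = 0 but N^1 v_2 ≠ 0; then v_{j-1} := N · v_j for j = 2, …, 2.

Pick v_2 = (1, 0, 0, 0, 0)ᵀ.
Then v_1 = N · v_2 = (1, 2, -1, 0, -4)ᵀ.

Sanity check: (A − (1)·I) v_1 = (0, 0, 0, 0, 0)ᵀ = 0. ✓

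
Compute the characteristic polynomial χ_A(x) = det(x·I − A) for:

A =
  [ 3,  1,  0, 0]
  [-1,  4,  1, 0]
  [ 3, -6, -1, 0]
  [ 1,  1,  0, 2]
x^4 - 8*x^3 + 24*x^2 - 32*x + 16

Expanding det(x·I − A) (e.g. by cofactor expansion or by noting that A is similar to its Jordan form J, which has the same characteristic polynomial as A) gives
  χ_A(x) = x^4 - 8*x^3 + 24*x^2 - 32*x + 16
which factors as (x - 2)^4. The eigenvalues (with algebraic multiplicities) are λ = 2 with multiplicity 4.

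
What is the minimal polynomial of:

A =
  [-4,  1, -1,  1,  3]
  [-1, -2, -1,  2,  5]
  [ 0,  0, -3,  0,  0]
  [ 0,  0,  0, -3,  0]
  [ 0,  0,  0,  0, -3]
x^3 + 9*x^2 + 27*x + 27

The characteristic polynomial is χ_A(x) = (x + 3)^5, so the eigenvalues are known. The minimal polynomial is
  m_A(x) = Π_λ (x − λ)^{k_λ}
where k_λ is the size of the *largest* Jordan block for λ (equivalently, the smallest k with (A − λI)^k v = 0 for every generalised eigenvector v of λ).

  λ = -3: largest Jordan block has size 3, contributing (x + 3)^3

So m_A(x) = (x + 3)^3 = x^3 + 9*x^2 + 27*x + 27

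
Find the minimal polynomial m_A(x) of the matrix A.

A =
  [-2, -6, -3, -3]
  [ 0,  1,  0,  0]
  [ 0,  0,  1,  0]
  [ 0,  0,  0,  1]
x^2 + x - 2

The characteristic polynomial is χ_A(x) = (x - 1)^3*(x + 2), so the eigenvalues are known. The minimal polynomial is
  m_A(x) = Π_λ (x − λ)^{k_λ}
where k_λ is the size of the *largest* Jordan block for λ (equivalently, the smallest k with (A − λI)^k v = 0 for every generalised eigenvector v of λ).

  λ = -2: largest Jordan block has size 1, contributing (x + 2)
  λ = 1: largest Jordan block has size 1, contributing (x − 1)

So m_A(x) = (x - 1)*(x + 2) = x^2 + x - 2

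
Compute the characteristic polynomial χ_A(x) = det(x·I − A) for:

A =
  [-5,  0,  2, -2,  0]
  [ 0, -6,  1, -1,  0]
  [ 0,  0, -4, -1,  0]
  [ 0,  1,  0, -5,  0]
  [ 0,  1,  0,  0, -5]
x^5 + 25*x^4 + 250*x^3 + 1250*x^2 + 3125*x + 3125

Expanding det(x·I − A) (e.g. by cofactor expansion or by noting that A is similar to its Jordan form J, which has the same characteristic polynomial as A) gives
  χ_A(x) = x^5 + 25*x^4 + 250*x^3 + 1250*x^2 + 3125*x + 3125
which factors as (x + 5)^5. The eigenvalues (with algebraic multiplicities) are λ = -5 with multiplicity 5.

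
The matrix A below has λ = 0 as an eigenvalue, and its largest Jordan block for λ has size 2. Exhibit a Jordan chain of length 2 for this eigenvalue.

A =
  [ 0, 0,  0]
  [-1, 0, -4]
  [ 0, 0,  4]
A Jordan chain for λ = 0 of length 2:
v_1 = (0, -1, 0)ᵀ
v_2 = (1, 0, 0)ᵀ

Let N = A − (0)·I. We want v_2 with N^2 v_2 = 0 but N^1 v_2 ≠ 0; then v_{j-1} := N · v_j for j = 2, …, 2.

Pick v_2 = (1, 0, 0)ᵀ.
Then v_1 = N · v_2 = (0, -1, 0)ᵀ.

Sanity check: (A − (0)·I) v_1 = (0, 0, 0)ᵀ = 0. ✓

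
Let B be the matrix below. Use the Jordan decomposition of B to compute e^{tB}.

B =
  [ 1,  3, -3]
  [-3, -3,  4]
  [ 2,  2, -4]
e^{tB} =
  [-3*t^2*exp(-2*t) + 3*t*exp(-2*t) + exp(-2*t), 3*t*exp(-2*t), 9*t^2*exp(-2*t)/2 - 3*t*exp(-2*t)]
  [t^2*exp(-2*t) - 3*t*exp(-2*t), -t*exp(-2*t) + exp(-2*t), -3*t^2*exp(-2*t)/2 + 4*t*exp(-2*t)]
  [-2*t^2*exp(-2*t) + 2*t*exp(-2*t), 2*t*exp(-2*t), 3*t^2*exp(-2*t) - 2*t*exp(-2*t) + exp(-2*t)]

Strategy: write B = P · J · P⁻¹ where J is a Jordan canonical form, so e^{tB} = P · e^{tJ} · P⁻¹, and e^{tJ} can be computed block-by-block.

B has Jordan form
J =
  [-2,  1,  0]
  [ 0, -2,  1]
  [ 0,  0, -2]
(up to reordering of blocks).

Per-block formulas:
  For a 3×3 Jordan block J_3(-2): exp(t · J_3(-2)) = e^(-2t)·(I + t·N + (t^2/2)·N^2), where N is the 3×3 nilpotent shift.

After assembling e^{tJ} and conjugating by P, we get:

e^{tB} =
  [-3*t^2*exp(-2*t) + 3*t*exp(-2*t) + exp(-2*t), 3*t*exp(-2*t), 9*t^2*exp(-2*t)/2 - 3*t*exp(-2*t)]
  [t^2*exp(-2*t) - 3*t*exp(-2*t), -t*exp(-2*t) + exp(-2*t), -3*t^2*exp(-2*t)/2 + 4*t*exp(-2*t)]
  [-2*t^2*exp(-2*t) + 2*t*exp(-2*t), 2*t*exp(-2*t), 3*t^2*exp(-2*t) - 2*t*exp(-2*t) + exp(-2*t)]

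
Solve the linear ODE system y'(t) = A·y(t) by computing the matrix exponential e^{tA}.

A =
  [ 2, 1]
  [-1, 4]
e^{tA} =
  [-t*exp(3*t) + exp(3*t), t*exp(3*t)]
  [-t*exp(3*t), t*exp(3*t) + exp(3*t)]

Strategy: write A = P · J · P⁻¹ where J is a Jordan canonical form, so e^{tA} = P · e^{tJ} · P⁻¹, and e^{tJ} can be computed block-by-block.

A has Jordan form
J =
  [3, 1]
  [0, 3]
(up to reordering of blocks).

Per-block formulas:
  For a 2×2 Jordan block J_2(3): exp(t · J_2(3)) = e^(3t)·(I + t·N), where N is the 2×2 nilpotent shift.

After assembling e^{tJ} and conjugating by P, we get:

e^{tA} =
  [-t*exp(3*t) + exp(3*t), t*exp(3*t)]
  [-t*exp(3*t), t*exp(3*t) + exp(3*t)]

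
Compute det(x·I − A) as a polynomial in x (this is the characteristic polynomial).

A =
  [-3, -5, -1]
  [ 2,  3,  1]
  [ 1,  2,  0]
x^3

Expanding det(x·I − A) (e.g. by cofactor expansion or by noting that A is similar to its Jordan form J, which has the same characteristic polynomial as A) gives
  χ_A(x) = x^3
which factors as x^3. The eigenvalues (with algebraic multiplicities) are λ = 0 with multiplicity 3.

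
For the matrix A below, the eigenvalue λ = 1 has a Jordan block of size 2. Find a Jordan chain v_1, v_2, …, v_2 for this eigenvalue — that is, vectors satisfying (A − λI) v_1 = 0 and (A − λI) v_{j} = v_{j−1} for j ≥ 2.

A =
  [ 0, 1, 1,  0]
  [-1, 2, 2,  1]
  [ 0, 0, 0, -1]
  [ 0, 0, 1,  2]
A Jordan chain for λ = 1 of length 2:
v_1 = (-1, -1, 0, 0)ᵀ
v_2 = (1, 0, 0, 0)ᵀ

Let N = A − (1)·I. We want v_2 with N^2 v_2 = 0 but N^1 v_2 ≠ 0; then v_{j-1} := N · v_j for j = 2, …, 2.

Pick v_2 = (1, 0, 0, 0)ᵀ.
Then v_1 = N · v_2 = (-1, -1, 0, 0)ᵀ.

Sanity check: (A − (1)·I) v_1 = (0, 0, 0, 0)ᵀ = 0. ✓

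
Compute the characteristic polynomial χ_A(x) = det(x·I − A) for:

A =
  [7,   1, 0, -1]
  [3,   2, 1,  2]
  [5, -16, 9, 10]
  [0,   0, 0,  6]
x^4 - 24*x^3 + 216*x^2 - 864*x + 1296

Expanding det(x·I − A) (e.g. by cofactor expansion or by noting that A is similar to its Jordan form J, which has the same characteristic polynomial as A) gives
  χ_A(x) = x^4 - 24*x^3 + 216*x^2 - 864*x + 1296
which factors as (x - 6)^4. The eigenvalues (with algebraic multiplicities) are λ = 6 with multiplicity 4.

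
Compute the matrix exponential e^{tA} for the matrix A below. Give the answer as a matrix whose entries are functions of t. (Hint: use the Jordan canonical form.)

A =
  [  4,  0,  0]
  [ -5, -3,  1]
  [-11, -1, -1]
e^{tA} =
  [exp(4*t), 0, 0]
  [t*exp(-2*t) - exp(4*t) + exp(-2*t), -t*exp(-2*t) + exp(-2*t), t*exp(-2*t)]
  [t*exp(-2*t) - 2*exp(4*t) + 2*exp(-2*t), -t*exp(-2*t), t*exp(-2*t) + exp(-2*t)]

Strategy: write A = P · J · P⁻¹ where J is a Jordan canonical form, so e^{tA} = P · e^{tJ} · P⁻¹, and e^{tJ} can be computed block-by-block.

A has Jordan form
J =
  [-2,  1, 0]
  [ 0, -2, 0]
  [ 0,  0, 4]
(up to reordering of blocks).

Per-block formulas:
  For a 2×2 Jordan block J_2(-2): exp(t · J_2(-2)) = e^(-2t)·(I + t·N), where N is the 2×2 nilpotent shift.
  For a 1×1 block at λ = 4: exp(t · [4]) = [e^(4t)].

After assembling e^{tJ} and conjugating by P, we get:

e^{tA} =
  [exp(4*t), 0, 0]
  [t*exp(-2*t) - exp(4*t) + exp(-2*t), -t*exp(-2*t) + exp(-2*t), t*exp(-2*t)]
  [t*exp(-2*t) - 2*exp(4*t) + 2*exp(-2*t), -t*exp(-2*t), t*exp(-2*t) + exp(-2*t)]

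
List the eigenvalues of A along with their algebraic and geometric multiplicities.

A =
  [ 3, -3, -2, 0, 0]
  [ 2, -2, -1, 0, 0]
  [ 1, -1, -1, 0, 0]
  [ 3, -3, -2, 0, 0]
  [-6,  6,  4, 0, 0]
λ = 0: alg = 5, geom = 3

Step 1 — factor the characteristic polynomial to read off the algebraic multiplicities:
  χ_A(x) = x^5

Step 2 — compute geometric multiplicities via the rank-nullity identity g(λ) = n − rank(A − λI):
  rank(A − (0)·I) = 2, so dim ker(A − (0)·I) = n − 2 = 3

Summary:
  λ = 0: algebraic multiplicity = 5, geometric multiplicity = 3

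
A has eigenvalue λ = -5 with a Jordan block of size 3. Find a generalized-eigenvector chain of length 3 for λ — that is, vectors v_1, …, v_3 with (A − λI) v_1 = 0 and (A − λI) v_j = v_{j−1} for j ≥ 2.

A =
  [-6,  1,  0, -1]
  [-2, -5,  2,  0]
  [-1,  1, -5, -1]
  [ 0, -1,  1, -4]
A Jordan chain for λ = -5 of length 3:
v_1 = (-1, 0, -1, 1)ᵀ
v_2 = (-1, -2, -1, 0)ᵀ
v_3 = (1, 0, 0, 0)ᵀ

Let N = A − (-5)·I. We want v_3 with N^3 v_3 = 0 but N^2 v_3 ≠ 0; then v_{j-1} := N · v_j for j = 3, …, 2.

Pick v_3 = (1, 0, 0, 0)ᵀ.
Then v_2 = N · v_3 = (-1, -2, -1, 0)ᵀ.
Then v_1 = N · v_2 = (-1, 0, -1, 1)ᵀ.

Sanity check: (A − (-5)·I) v_1 = (0, 0, 0, 0)ᵀ = 0. ✓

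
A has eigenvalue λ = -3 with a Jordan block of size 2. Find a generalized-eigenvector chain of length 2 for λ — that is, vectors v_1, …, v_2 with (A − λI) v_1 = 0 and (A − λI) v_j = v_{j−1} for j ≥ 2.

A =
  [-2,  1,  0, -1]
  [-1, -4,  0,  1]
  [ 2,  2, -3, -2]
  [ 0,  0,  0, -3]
A Jordan chain for λ = -3 of length 2:
v_1 = (1, -1, 2, 0)ᵀ
v_2 = (1, 0, 0, 0)ᵀ

Let N = A − (-3)·I. We want v_2 with N^2 v_2 = 0 but N^1 v_2 ≠ 0; then v_{j-1} := N · v_j for j = 2, …, 2.

Pick v_2 = (1, 0, 0, 0)ᵀ.
Then v_1 = N · v_2 = (1, -1, 2, 0)ᵀ.

Sanity check: (A − (-3)·I) v_1 = (0, 0, 0, 0)ᵀ = 0. ✓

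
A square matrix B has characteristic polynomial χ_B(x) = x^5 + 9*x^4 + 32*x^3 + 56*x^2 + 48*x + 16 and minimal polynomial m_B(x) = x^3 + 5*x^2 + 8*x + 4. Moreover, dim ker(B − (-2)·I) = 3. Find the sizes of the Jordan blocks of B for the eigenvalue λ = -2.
Block sizes for λ = -2: [2, 1, 1]

Step 1 — from the characteristic polynomial, algebraic multiplicity of λ = -2 is 4. From dim ker(B − (-2)·I) = 3, there are exactly 3 Jordan blocks for λ = -2.
Step 2 — from the minimal polynomial, the factor (x + 2)^2 tells us the largest block for λ = -2 has size 2.
Step 3 — with total size 4, 3 blocks, and largest block 2, the block sizes (in nonincreasing order) are [2, 1, 1].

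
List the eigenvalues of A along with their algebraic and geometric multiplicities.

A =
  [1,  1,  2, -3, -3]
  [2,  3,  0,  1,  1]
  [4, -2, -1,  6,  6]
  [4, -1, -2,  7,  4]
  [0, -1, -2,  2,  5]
λ = 3: alg = 5, geom = 3

Step 1 — factor the characteristic polynomial to read off the algebraic multiplicities:
  χ_A(x) = (x - 3)^5

Step 2 — compute geometric multiplicities via the rank-nullity identity g(λ) = n − rank(A − λI):
  rank(A − (3)·I) = 2, so dim ker(A − (3)·I) = n − 2 = 3

Summary:
  λ = 3: algebraic multiplicity = 5, geometric multiplicity = 3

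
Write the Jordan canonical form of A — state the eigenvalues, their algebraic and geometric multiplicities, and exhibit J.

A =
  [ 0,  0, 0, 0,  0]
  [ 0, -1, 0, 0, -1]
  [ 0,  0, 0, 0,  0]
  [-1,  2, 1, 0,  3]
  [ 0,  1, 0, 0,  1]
J_3(0) ⊕ J_1(0) ⊕ J_1(0)

The characteristic polynomial is
  det(x·I − A) = x^5

Eigenvalues and multiplicities (the geometric multiplicity of λ is n − rank(A − λI), which equals the number of Jordan blocks for λ):
  λ = 0: algebraic multiplicity = 5, geometric multiplicity = 3

Determining the block sizes for each eigenvalue:
  λ = 0: with am = 5 and gm = 3, the partition is not yet determined (e.g. several partitions of 5 into 3 parts exist). Let N = A − (0)·I. Computing rank(N^1) = 2, rank(N^2) = 1, rank(N^3) = 0; the number of blocks of size ≥ j is rank(N^{j−1}) − rank(N^j), giving [3, 1, 1]. So we have 1 block(s) of size 3, 2 block(s) of size 1 → block sizes [3, 1, 1]

Assembling the blocks gives a Jordan form
J =
  [0, 1, 0, 0, 0]
  [0, 0, 1, 0, 0]
  [0, 0, 0, 0, 0]
  [0, 0, 0, 0, 0]
  [0, 0, 0, 0, 0]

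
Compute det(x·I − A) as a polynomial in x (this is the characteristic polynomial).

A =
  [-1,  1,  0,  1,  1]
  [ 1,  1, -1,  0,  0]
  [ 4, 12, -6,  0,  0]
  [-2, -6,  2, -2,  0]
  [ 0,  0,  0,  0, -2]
x^5 + 10*x^4 + 40*x^3 + 80*x^2 + 80*x + 32

Expanding det(x·I − A) (e.g. by cofactor expansion or by noting that A is similar to its Jordan form J, which has the same characteristic polynomial as A) gives
  χ_A(x) = x^5 + 10*x^4 + 40*x^3 + 80*x^2 + 80*x + 32
which factors as (x + 2)^5. The eigenvalues (with algebraic multiplicities) are λ = -2 with multiplicity 5.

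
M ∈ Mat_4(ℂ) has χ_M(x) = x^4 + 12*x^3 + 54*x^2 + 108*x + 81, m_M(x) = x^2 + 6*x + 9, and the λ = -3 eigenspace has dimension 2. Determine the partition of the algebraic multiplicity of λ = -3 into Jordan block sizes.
Block sizes for λ = -3: [2, 2]

Step 1 — from the characteristic polynomial, algebraic multiplicity of λ = -3 is 4. From dim ker(M − (-3)·I) = 2, there are exactly 2 Jordan blocks for λ = -3.
Step 2 — from the minimal polynomial, the factor (x + 3)^2 tells us the largest block for λ = -3 has size 2.
Step 3 — with total size 4, 2 blocks, and largest block 2, the block sizes (in nonincreasing order) are [2, 2].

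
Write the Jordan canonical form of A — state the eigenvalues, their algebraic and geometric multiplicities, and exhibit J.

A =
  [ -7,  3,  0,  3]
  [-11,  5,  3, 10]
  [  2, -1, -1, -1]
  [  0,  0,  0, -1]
J_3(-1) ⊕ J_1(-1)

The characteristic polynomial is
  det(x·I − A) = x^4 + 4*x^3 + 6*x^2 + 4*x + 1 = (x + 1)^4

Eigenvalues and multiplicities (the geometric multiplicity of λ is n − rank(A − λI), which equals the number of Jordan blocks for λ):
  λ = -1: algebraic multiplicity = 4, geometric multiplicity = 2

Determining the block sizes for each eigenvalue:
  λ = -1: with am = 4 and gm = 2, the partition is not yet determined (e.g. several partitions of 4 into 2 parts exist). Let N = A − (-1)·I. Computing rank(N^1) = 2, rank(N^2) = 1, rank(N^3) = 0; the number of blocks of size ≥ j is rank(N^{j−1}) − rank(N^j), giving [2, 1, 1]. So we have 1 block(s) of size 3, 1 block(s) of size 1 → block sizes [3, 1]

Assembling the blocks gives a Jordan form
J =
  [-1,  1,  0,  0]
  [ 0, -1,  1,  0]
  [ 0,  0, -1,  0]
  [ 0,  0,  0, -1]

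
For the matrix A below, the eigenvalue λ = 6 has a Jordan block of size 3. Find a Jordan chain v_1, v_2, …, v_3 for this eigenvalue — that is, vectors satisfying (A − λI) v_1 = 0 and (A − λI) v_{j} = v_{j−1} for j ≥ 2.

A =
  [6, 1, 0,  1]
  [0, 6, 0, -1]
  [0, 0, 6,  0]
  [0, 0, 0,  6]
A Jordan chain for λ = 6 of length 3:
v_1 = (-1, 0, 0, 0)ᵀ
v_2 = (1, -1, 0, 0)ᵀ
v_3 = (0, 0, 0, 1)ᵀ

Let N = A − (6)·I. We want v_3 with N^3 v_3 = 0 but N^2 v_3 ≠ 0; then v_{j-1} := N · v_j for j = 3, …, 2.

Pick v_3 = (0, 0, 0, 1)ᵀ.
Then v_2 = N · v_3 = (1, -1, 0, 0)ᵀ.
Then v_1 = N · v_2 = (-1, 0, 0, 0)ᵀ.

Sanity check: (A − (6)·I) v_1 = (0, 0, 0, 0)ᵀ = 0. ✓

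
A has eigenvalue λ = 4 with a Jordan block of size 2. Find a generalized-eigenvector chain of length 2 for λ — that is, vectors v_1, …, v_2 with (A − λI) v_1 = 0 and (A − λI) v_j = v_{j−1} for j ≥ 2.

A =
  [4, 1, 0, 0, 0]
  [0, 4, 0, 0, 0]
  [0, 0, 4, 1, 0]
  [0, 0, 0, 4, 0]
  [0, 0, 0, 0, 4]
A Jordan chain for λ = 4 of length 2:
v_1 = (1, 0, 0, 0, 0)ᵀ
v_2 = (0, 1, 0, 0, 0)ᵀ

Let N = A − (4)·I. We want v_2 with N^2 v_2 = 0 but N^1 v_2 ≠ 0; then v_{j-1} := N · v_j for j = 2, …, 2.

Pick v_2 = (0, 1, 0, 0, 0)ᵀ.
Then v_1 = N · v_2 = (1, 0, 0, 0, 0)ᵀ.

Sanity check: (A − (4)·I) v_1 = (0, 0, 0, 0, 0)ᵀ = 0. ✓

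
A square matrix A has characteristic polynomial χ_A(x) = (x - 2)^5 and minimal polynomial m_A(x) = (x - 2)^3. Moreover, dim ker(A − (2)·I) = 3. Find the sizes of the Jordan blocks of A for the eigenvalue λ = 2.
Block sizes for λ = 2: [3, 1, 1]

Step 1 — from the characteristic polynomial, algebraic multiplicity of λ = 2 is 5. From dim ker(A − (2)·I) = 3, there are exactly 3 Jordan blocks for λ = 2.
Step 2 — from the minimal polynomial, the factor (x − 2)^3 tells us the largest block for λ = 2 has size 3.
Step 3 — with total size 5, 3 blocks, and largest block 3, the block sizes (in nonincreasing order) are [3, 1, 1].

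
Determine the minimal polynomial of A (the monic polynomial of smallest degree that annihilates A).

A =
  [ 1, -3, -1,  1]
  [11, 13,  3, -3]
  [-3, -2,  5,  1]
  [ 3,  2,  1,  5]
x^3 - 18*x^2 + 108*x - 216

The characteristic polynomial is χ_A(x) = (x - 6)^4, so the eigenvalues are known. The minimal polynomial is
  m_A(x) = Π_λ (x − λ)^{k_λ}
where k_λ is the size of the *largest* Jordan block for λ (equivalently, the smallest k with (A − λI)^k v = 0 for every generalised eigenvector v of λ).

  λ = 6: largest Jordan block has size 3, contributing (x − 6)^3

So m_A(x) = (x - 6)^3 = x^3 - 18*x^2 + 108*x - 216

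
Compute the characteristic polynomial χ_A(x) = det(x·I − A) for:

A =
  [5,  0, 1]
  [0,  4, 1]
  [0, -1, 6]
x^3 - 15*x^2 + 75*x - 125

Expanding det(x·I − A) (e.g. by cofactor expansion or by noting that A is similar to its Jordan form J, which has the same characteristic polynomial as A) gives
  χ_A(x) = x^3 - 15*x^2 + 75*x - 125
which factors as (x - 5)^3. The eigenvalues (with algebraic multiplicities) are λ = 5 with multiplicity 3.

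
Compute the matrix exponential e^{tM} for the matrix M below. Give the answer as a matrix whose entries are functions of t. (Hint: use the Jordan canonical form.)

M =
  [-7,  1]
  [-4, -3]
e^{tM} =
  [-2*t*exp(-5*t) + exp(-5*t), t*exp(-5*t)]
  [-4*t*exp(-5*t), 2*t*exp(-5*t) + exp(-5*t)]

Strategy: write M = P · J · P⁻¹ where J is a Jordan canonical form, so e^{tM} = P · e^{tJ} · P⁻¹, and e^{tJ} can be computed block-by-block.

M has Jordan form
J =
  [-5,  1]
  [ 0, -5]
(up to reordering of blocks).

Per-block formulas:
  For a 2×2 Jordan block J_2(-5): exp(t · J_2(-5)) = e^(-5t)·(I + t·N), where N is the 2×2 nilpotent shift.

After assembling e^{tJ} and conjugating by P, we get:

e^{tM} =
  [-2*t*exp(-5*t) + exp(-5*t), t*exp(-5*t)]
  [-4*t*exp(-5*t), 2*t*exp(-5*t) + exp(-5*t)]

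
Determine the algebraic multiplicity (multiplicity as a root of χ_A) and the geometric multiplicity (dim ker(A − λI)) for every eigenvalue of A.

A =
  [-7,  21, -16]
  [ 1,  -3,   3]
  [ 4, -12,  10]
λ = 0: alg = 3, geom = 1

Step 1 — factor the characteristic polynomial to read off the algebraic multiplicities:
  χ_A(x) = x^3

Step 2 — compute geometric multiplicities via the rank-nullity identity g(λ) = n − rank(A − λI):
  rank(A − (0)·I) = 2, so dim ker(A − (0)·I) = n − 2 = 1

Summary:
  λ = 0: algebraic multiplicity = 3, geometric multiplicity = 1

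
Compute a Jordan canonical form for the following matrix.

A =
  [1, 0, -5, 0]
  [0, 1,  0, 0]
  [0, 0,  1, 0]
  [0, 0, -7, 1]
J_2(1) ⊕ J_1(1) ⊕ J_1(1)

The characteristic polynomial is
  det(x·I − A) = x^4 - 4*x^3 + 6*x^2 - 4*x + 1 = (x - 1)^4

Eigenvalues and multiplicities (the geometric multiplicity of λ is n − rank(A − λI), which equals the number of Jordan blocks for λ):
  λ = 1: algebraic multiplicity = 4, geometric multiplicity = 3

Determining the block sizes for each eigenvalue:
  λ = 1: 3 blocks summing to 4 forces exactly one block of size 2 and the rest size 1 → block sizes [2, 1, 1]

Assembling the blocks gives a Jordan form
J =
  [1, 1, 0, 0]
  [0, 1, 0, 0]
  [0, 0, 1, 0]
  [0, 0, 0, 1]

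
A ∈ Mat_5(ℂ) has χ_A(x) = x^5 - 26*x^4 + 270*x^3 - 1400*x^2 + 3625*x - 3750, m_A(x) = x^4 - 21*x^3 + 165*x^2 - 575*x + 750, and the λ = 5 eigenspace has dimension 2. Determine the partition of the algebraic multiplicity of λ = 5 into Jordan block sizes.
Block sizes for λ = 5: [3, 1]

Step 1 — from the characteristic polynomial, algebraic multiplicity of λ = 5 is 4. From dim ker(A − (5)·I) = 2, there are exactly 2 Jordan blocks for λ = 5.
Step 2 — from the minimal polynomial, the factor (x − 5)^3 tells us the largest block for λ = 5 has size 3.
Step 3 — with total size 4, 2 blocks, and largest block 3, the block sizes (in nonincreasing order) are [3, 1].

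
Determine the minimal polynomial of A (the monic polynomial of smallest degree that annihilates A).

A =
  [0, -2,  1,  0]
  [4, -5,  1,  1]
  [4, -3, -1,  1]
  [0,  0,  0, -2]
x^3 + 6*x^2 + 12*x + 8

The characteristic polynomial is χ_A(x) = (x + 2)^4, so the eigenvalues are known. The minimal polynomial is
  m_A(x) = Π_λ (x − λ)^{k_λ}
where k_λ is the size of the *largest* Jordan block for λ (equivalently, the smallest k with (A − λI)^k v = 0 for every generalised eigenvector v of λ).

  λ = -2: largest Jordan block has size 3, contributing (x + 2)^3

So m_A(x) = (x + 2)^3 = x^3 + 6*x^2 + 12*x + 8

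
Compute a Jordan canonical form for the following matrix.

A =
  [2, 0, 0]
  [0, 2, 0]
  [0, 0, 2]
J_1(2) ⊕ J_1(2) ⊕ J_1(2)

The characteristic polynomial is
  det(x·I − A) = x^3 - 6*x^2 + 12*x - 8 = (x - 2)^3

Eigenvalues and multiplicities (the geometric multiplicity of λ is n − rank(A − λI), which equals the number of Jordan blocks for λ):
  λ = 2: algebraic multiplicity = 3, geometric multiplicity = 3

Determining the block sizes for each eigenvalue:
  λ = 2: gm = am = 3, so every block has size 1 → block sizes [1, 1, 1]

Assembling the blocks gives a Jordan form
J =
  [2, 0, 0]
  [0, 2, 0]
  [0, 0, 2]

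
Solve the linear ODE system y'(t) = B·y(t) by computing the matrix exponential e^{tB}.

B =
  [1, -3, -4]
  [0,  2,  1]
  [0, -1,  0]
e^{tB} =
  [exp(t), t^2*exp(t)/2 - 3*t*exp(t), t^2*exp(t)/2 - 4*t*exp(t)]
  [0, t*exp(t) + exp(t), t*exp(t)]
  [0, -t*exp(t), -t*exp(t) + exp(t)]

Strategy: write B = P · J · P⁻¹ where J is a Jordan canonical form, so e^{tB} = P · e^{tJ} · P⁻¹, and e^{tJ} can be computed block-by-block.

B has Jordan form
J =
  [1, 1, 0]
  [0, 1, 1]
  [0, 0, 1]
(up to reordering of blocks).

Per-block formulas:
  For a 3×3 Jordan block J_3(1): exp(t · J_3(1)) = e^(1t)·(I + t·N + (t^2/2)·N^2), where N is the 3×3 nilpotent shift.

After assembling e^{tJ} and conjugating by P, we get:

e^{tB} =
  [exp(t), t^2*exp(t)/2 - 3*t*exp(t), t^2*exp(t)/2 - 4*t*exp(t)]
  [0, t*exp(t) + exp(t), t*exp(t)]
  [0, -t*exp(t), -t*exp(t) + exp(t)]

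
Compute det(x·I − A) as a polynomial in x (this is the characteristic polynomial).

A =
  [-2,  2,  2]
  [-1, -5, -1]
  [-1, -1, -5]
x^3 + 12*x^2 + 48*x + 64

Expanding det(x·I − A) (e.g. by cofactor expansion or by noting that A is similar to its Jordan form J, which has the same characteristic polynomial as A) gives
  χ_A(x) = x^3 + 12*x^2 + 48*x + 64
which factors as (x + 4)^3. The eigenvalues (with algebraic multiplicities) are λ = -4 with multiplicity 3.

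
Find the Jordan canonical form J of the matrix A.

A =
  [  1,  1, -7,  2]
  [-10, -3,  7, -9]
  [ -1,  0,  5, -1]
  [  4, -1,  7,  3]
J_2(-2) ⊕ J_2(5)

The characteristic polynomial is
  det(x·I − A) = x^4 - 6*x^3 - 11*x^2 + 60*x + 100 = (x - 5)^2*(x + 2)^2

Eigenvalues and multiplicities (the geometric multiplicity of λ is n − rank(A − λI), which equals the number of Jordan blocks for λ):
  λ = -2: algebraic multiplicity = 2, geometric multiplicity = 1
  λ = 5: algebraic multiplicity = 2, geometric multiplicity = 1

Determining the block sizes for each eigenvalue:
  λ = -2: one block (gm = 1), so the single block has size am = 2 → block sizes [2]
  λ = 5: one block (gm = 1), so the single block has size am = 2 → block sizes [2]

Assembling the blocks gives a Jordan form
J =
  [-2,  1, 0, 0]
  [ 0, -2, 0, 0]
  [ 0,  0, 5, 1]
  [ 0,  0, 0, 5]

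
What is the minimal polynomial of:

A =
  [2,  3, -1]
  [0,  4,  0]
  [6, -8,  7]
x^3 - 13*x^2 + 56*x - 80

The characteristic polynomial is χ_A(x) = (x - 5)*(x - 4)^2, so the eigenvalues are known. The minimal polynomial is
  m_A(x) = Π_λ (x − λ)^{k_λ}
where k_λ is the size of the *largest* Jordan block for λ (equivalently, the smallest k with (A − λI)^k v = 0 for every generalised eigenvector v of λ).

  λ = 4: largest Jordan block has size 2, contributing (x − 4)^2
  λ = 5: largest Jordan block has size 1, contributing (x − 5)

So m_A(x) = (x - 5)*(x - 4)^2 = x^3 - 13*x^2 + 56*x - 80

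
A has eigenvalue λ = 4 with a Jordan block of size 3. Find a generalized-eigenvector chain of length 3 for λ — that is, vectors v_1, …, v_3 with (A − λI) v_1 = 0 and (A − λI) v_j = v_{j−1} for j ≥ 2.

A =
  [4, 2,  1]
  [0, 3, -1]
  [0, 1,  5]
A Jordan chain for λ = 4 of length 3:
v_1 = (-1, 0, 0)ᵀ
v_2 = (2, -1, 1)ᵀ
v_3 = (0, 1, 0)ᵀ

Let N = A − (4)·I. We want v_3 with N^3 v_3 = 0 but N^2 v_3 ≠ 0; then v_{j-1} := N · v_j for j = 3, …, 2.

Pick v_3 = (0, 1, 0)ᵀ.
Then v_2 = N · v_3 = (2, -1, 1)ᵀ.
Then v_1 = N · v_2 = (-1, 0, 0)ᵀ.

Sanity check: (A − (4)·I) v_1 = (0, 0, 0)ᵀ = 0. ✓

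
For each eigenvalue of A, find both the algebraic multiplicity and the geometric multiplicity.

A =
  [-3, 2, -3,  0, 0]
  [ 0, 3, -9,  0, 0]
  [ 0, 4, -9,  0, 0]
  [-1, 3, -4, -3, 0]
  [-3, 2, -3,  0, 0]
λ = -3: alg = 4, geom = 2; λ = 0: alg = 1, geom = 1

Step 1 — factor the characteristic polynomial to read off the algebraic multiplicities:
  χ_A(x) = x*(x + 3)^4

Step 2 — compute geometric multiplicities via the rank-nullity identity g(λ) = n − rank(A − λI):
  rank(A − (-3)·I) = 3, so dim ker(A − (-3)·I) = n − 3 = 2
  rank(A − (0)·I) = 4, so dim ker(A − (0)·I) = n − 4 = 1

Summary:
  λ = -3: algebraic multiplicity = 4, geometric multiplicity = 2
  λ = 0: algebraic multiplicity = 1, geometric multiplicity = 1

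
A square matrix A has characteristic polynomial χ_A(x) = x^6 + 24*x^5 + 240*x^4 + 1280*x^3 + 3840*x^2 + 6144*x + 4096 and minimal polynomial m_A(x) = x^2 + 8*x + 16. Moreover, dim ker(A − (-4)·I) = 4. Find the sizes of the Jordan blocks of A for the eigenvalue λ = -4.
Block sizes for λ = -4: [2, 2, 1, 1]

Step 1 — from the characteristic polynomial, algebraic multiplicity of λ = -4 is 6. From dim ker(A − (-4)·I) = 4, there are exactly 4 Jordan blocks for λ = -4.
Step 2 — from the minimal polynomial, the factor (x + 4)^2 tells us the largest block for λ = -4 has size 2.
Step 3 — with total size 6, 4 blocks, and largest block 2, the block sizes (in nonincreasing order) are [2, 2, 1, 1].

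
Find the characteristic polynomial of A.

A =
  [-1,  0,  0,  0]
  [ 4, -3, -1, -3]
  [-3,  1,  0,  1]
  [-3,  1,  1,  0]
x^4 + 4*x^3 + 6*x^2 + 4*x + 1

Expanding det(x·I − A) (e.g. by cofactor expansion or by noting that A is similar to its Jordan form J, which has the same characteristic polynomial as A) gives
  χ_A(x) = x^4 + 4*x^3 + 6*x^2 + 4*x + 1
which factors as (x + 1)^4. The eigenvalues (with algebraic multiplicities) are λ = -1 with multiplicity 4.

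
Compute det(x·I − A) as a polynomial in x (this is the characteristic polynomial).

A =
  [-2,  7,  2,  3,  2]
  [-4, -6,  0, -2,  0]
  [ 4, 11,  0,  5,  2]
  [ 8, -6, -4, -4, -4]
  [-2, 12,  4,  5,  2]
x^5 + 10*x^4 + 40*x^3 + 80*x^2 + 80*x + 32

Expanding det(x·I − A) (e.g. by cofactor expansion or by noting that A is similar to its Jordan form J, which has the same characteristic polynomial as A) gives
  χ_A(x) = x^5 + 10*x^4 + 40*x^3 + 80*x^2 + 80*x + 32
which factors as (x + 2)^5. The eigenvalues (with algebraic multiplicities) are λ = -2 with multiplicity 5.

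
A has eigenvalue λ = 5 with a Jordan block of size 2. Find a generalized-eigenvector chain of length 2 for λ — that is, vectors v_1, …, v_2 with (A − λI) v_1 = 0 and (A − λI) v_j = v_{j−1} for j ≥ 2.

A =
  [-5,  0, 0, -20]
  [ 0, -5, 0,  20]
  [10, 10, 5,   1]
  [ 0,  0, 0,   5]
A Jordan chain for λ = 5 of length 2:
v_1 = (0, 0, -1, 0)ᵀ
v_2 = (2, -2, 0, -1)ᵀ

Let N = A − (5)·I. We want v_2 with N^2 v_2 = 0 but N^1 v_2 ≠ 0; then v_{j-1} := N · v_j for j = 2, …, 2.

Pick v_2 = (2, -2, 0, -1)ᵀ.
Then v_1 = N · v_2 = (0, 0, -1, 0)ᵀ.

Sanity check: (A − (5)·I) v_1 = (0, 0, 0, 0)ᵀ = 0. ✓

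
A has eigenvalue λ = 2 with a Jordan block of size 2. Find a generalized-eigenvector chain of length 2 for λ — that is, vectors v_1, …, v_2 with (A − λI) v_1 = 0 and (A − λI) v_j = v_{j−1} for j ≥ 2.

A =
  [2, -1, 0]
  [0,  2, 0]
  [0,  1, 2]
A Jordan chain for λ = 2 of length 2:
v_1 = (-1, 0, 1)ᵀ
v_2 = (0, 1, 0)ᵀ

Let N = A − (2)·I. We want v_2 with N^2 v_2 = 0 but N^1 v_2 ≠ 0; then v_{j-1} := N · v_j for j = 2, …, 2.

Pick v_2 = (0, 1, 0)ᵀ.
Then v_1 = N · v_2 = (-1, 0, 1)ᵀ.

Sanity check: (A − (2)·I) v_1 = (0, 0, 0)ᵀ = 0. ✓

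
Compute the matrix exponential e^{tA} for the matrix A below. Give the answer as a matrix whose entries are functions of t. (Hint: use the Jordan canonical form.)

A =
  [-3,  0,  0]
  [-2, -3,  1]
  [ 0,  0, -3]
e^{tA} =
  [exp(-3*t), 0, 0]
  [-2*t*exp(-3*t), exp(-3*t), t*exp(-3*t)]
  [0, 0, exp(-3*t)]

Strategy: write A = P · J · P⁻¹ where J is a Jordan canonical form, so e^{tA} = P · e^{tJ} · P⁻¹, and e^{tJ} can be computed block-by-block.

A has Jordan form
J =
  [-3,  1,  0]
  [ 0, -3,  0]
  [ 0,  0, -3]
(up to reordering of blocks).

Per-block formulas:
  For a 1×1 block at λ = -3: exp(t · [-3]) = [e^(-3t)].
  For a 2×2 Jordan block J_2(-3): exp(t · J_2(-3)) = e^(-3t)·(I + t·N), where N is the 2×2 nilpotent shift.

After assembling e^{tJ} and conjugating by P, we get:

e^{tA} =
  [exp(-3*t), 0, 0]
  [-2*t*exp(-3*t), exp(-3*t), t*exp(-3*t)]
  [0, 0, exp(-3*t)]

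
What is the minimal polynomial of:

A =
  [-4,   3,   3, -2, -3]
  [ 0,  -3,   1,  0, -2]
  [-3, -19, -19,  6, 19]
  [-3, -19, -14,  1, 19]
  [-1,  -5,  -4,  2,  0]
x^3 + 15*x^2 + 75*x + 125

The characteristic polynomial is χ_A(x) = (x + 5)^5, so the eigenvalues are known. The minimal polynomial is
  m_A(x) = Π_λ (x − λ)^{k_λ}
where k_λ is the size of the *largest* Jordan block for λ (equivalently, the smallest k with (A − λI)^k v = 0 for every generalised eigenvector v of λ).

  λ = -5: largest Jordan block has size 3, contributing (x + 5)^3

So m_A(x) = (x + 5)^3 = x^3 + 15*x^2 + 75*x + 125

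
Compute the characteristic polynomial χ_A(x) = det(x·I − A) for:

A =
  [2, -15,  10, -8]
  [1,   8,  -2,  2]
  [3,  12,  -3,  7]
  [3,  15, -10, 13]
x^4 - 20*x^3 + 150*x^2 - 500*x + 625

Expanding det(x·I − A) (e.g. by cofactor expansion or by noting that A is similar to its Jordan form J, which has the same characteristic polynomial as A) gives
  χ_A(x) = x^4 - 20*x^3 + 150*x^2 - 500*x + 625
which factors as (x - 5)^4. The eigenvalues (with algebraic multiplicities) are λ = 5 with multiplicity 4.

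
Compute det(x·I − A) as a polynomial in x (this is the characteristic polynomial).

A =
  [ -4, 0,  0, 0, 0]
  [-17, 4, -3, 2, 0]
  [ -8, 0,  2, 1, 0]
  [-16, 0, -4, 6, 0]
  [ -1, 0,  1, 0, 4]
x^5 - 12*x^4 + 32*x^3 + 128*x^2 - 768*x + 1024

Expanding det(x·I − A) (e.g. by cofactor expansion or by noting that A is similar to its Jordan form J, which has the same characteristic polynomial as A) gives
  χ_A(x) = x^5 - 12*x^4 + 32*x^3 + 128*x^2 - 768*x + 1024
which factors as (x - 4)^4*(x + 4). The eigenvalues (with algebraic multiplicities) are λ = -4 with multiplicity 1, λ = 4 with multiplicity 4.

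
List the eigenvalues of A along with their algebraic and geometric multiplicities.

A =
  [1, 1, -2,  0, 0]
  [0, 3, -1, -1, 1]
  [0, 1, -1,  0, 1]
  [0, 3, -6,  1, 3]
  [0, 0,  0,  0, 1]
λ = 1: alg = 5, geom = 2

Step 1 — factor the characteristic polynomial to read off the algebraic multiplicities:
  χ_A(x) = (x - 1)^5

Step 2 — compute geometric multiplicities via the rank-nullity identity g(λ) = n − rank(A − λI):
  rank(A − (1)·I) = 3, so dim ker(A − (1)·I) = n − 3 = 2

Summary:
  λ = 1: algebraic multiplicity = 5, geometric multiplicity = 2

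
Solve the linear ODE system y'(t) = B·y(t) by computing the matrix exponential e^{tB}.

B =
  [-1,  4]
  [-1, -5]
e^{tB} =
  [2*t*exp(-3*t) + exp(-3*t), 4*t*exp(-3*t)]
  [-t*exp(-3*t), -2*t*exp(-3*t) + exp(-3*t)]

Strategy: write B = P · J · P⁻¹ where J is a Jordan canonical form, so e^{tB} = P · e^{tJ} · P⁻¹, and e^{tJ} can be computed block-by-block.

B has Jordan form
J =
  [-3,  1]
  [ 0, -3]
(up to reordering of blocks).

Per-block formulas:
  For a 2×2 Jordan block J_2(-3): exp(t · J_2(-3)) = e^(-3t)·(I + t·N), where N is the 2×2 nilpotent shift.

After assembling e^{tJ} and conjugating by P, we get:

e^{tB} =
  [2*t*exp(-3*t) + exp(-3*t), 4*t*exp(-3*t)]
  [-t*exp(-3*t), -2*t*exp(-3*t) + exp(-3*t)]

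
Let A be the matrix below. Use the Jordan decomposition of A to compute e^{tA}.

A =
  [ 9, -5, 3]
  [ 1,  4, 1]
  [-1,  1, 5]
e^{tA} =
  [t^2*exp(6*t)/2 + 3*t*exp(6*t) + exp(6*t), -t^2*exp(6*t) - 5*t*exp(6*t), t^2*exp(6*t)/2 + 3*t*exp(6*t)]
  [t*exp(6*t), -2*t*exp(6*t) + exp(6*t), t*exp(6*t)]
  [-t^2*exp(6*t)/2 - t*exp(6*t), t^2*exp(6*t) + t*exp(6*t), -t^2*exp(6*t)/2 - t*exp(6*t) + exp(6*t)]

Strategy: write A = P · J · P⁻¹ where J is a Jordan canonical form, so e^{tA} = P · e^{tJ} · P⁻¹, and e^{tJ} can be computed block-by-block.

A has Jordan form
J =
  [6, 1, 0]
  [0, 6, 1]
  [0, 0, 6]
(up to reordering of blocks).

Per-block formulas:
  For a 3×3 Jordan block J_3(6): exp(t · J_3(6)) = e^(6t)·(I + t·N + (t^2/2)·N^2), where N is the 3×3 nilpotent shift.

After assembling e^{tJ} and conjugating by P, we get:

e^{tA} =
  [t^2*exp(6*t)/2 + 3*t*exp(6*t) + exp(6*t), -t^2*exp(6*t) - 5*t*exp(6*t), t^2*exp(6*t)/2 + 3*t*exp(6*t)]
  [t*exp(6*t), -2*t*exp(6*t) + exp(6*t), t*exp(6*t)]
  [-t^2*exp(6*t)/2 - t*exp(6*t), t^2*exp(6*t) + t*exp(6*t), -t^2*exp(6*t)/2 - t*exp(6*t) + exp(6*t)]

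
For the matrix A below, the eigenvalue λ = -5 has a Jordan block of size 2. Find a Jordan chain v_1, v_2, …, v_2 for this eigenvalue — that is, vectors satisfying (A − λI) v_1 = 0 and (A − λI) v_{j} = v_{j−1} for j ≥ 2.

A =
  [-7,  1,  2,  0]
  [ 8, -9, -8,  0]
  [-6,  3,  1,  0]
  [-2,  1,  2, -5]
A Jordan chain for λ = -5 of length 2:
v_1 = (-2, 8, -6, -2)ᵀ
v_2 = (1, 0, 0, 0)ᵀ

Let N = A − (-5)·I. We want v_2 with N^2 v_2 = 0 but N^1 v_2 ≠ 0; then v_{j-1} := N · v_j for j = 2, …, 2.

Pick v_2 = (1, 0, 0, 0)ᵀ.
Then v_1 = N · v_2 = (-2, 8, -6, -2)ᵀ.

Sanity check: (A − (-5)·I) v_1 = (0, 0, 0, 0)ᵀ = 0. ✓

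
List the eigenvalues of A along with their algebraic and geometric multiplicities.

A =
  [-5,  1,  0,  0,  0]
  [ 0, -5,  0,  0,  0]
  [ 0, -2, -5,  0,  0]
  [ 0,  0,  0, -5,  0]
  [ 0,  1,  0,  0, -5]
λ = -5: alg = 5, geom = 4

Step 1 — factor the characteristic polynomial to read off the algebraic multiplicities:
  χ_A(x) = (x + 5)^5

Step 2 — compute geometric multiplicities via the rank-nullity identity g(λ) = n − rank(A − λI):
  rank(A − (-5)·I) = 1, so dim ker(A − (-5)·I) = n − 1 = 4

Summary:
  λ = -5: algebraic multiplicity = 5, geometric multiplicity = 4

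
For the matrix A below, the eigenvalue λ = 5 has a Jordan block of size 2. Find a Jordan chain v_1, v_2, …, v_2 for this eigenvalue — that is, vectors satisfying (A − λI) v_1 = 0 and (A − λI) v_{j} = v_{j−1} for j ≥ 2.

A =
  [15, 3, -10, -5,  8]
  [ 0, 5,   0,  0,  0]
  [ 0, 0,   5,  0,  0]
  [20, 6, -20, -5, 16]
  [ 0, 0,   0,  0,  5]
A Jordan chain for λ = 5 of length 2:
v_1 = (10, 0, 0, 20, 0)ᵀ
v_2 = (1, 0, 0, 0, 0)ᵀ

Let N = A − (5)·I. We want v_2 with N^2 v_2 = 0 but N^1 v_2 ≠ 0; then v_{j-1} := N · v_j for j = 2, …, 2.

Pick v_2 = (1, 0, 0, 0, 0)ᵀ.
Then v_1 = N · v_2 = (10, 0, 0, 20, 0)ᵀ.

Sanity check: (A − (5)·I) v_1 = (0, 0, 0, 0, 0)ᵀ = 0. ✓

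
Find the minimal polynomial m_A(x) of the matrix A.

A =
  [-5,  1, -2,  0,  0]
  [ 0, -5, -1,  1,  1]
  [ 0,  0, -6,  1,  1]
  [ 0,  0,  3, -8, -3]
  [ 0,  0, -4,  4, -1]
x^3 + 15*x^2 + 75*x + 125

The characteristic polynomial is χ_A(x) = (x + 5)^5, so the eigenvalues are known. The minimal polynomial is
  m_A(x) = Π_λ (x − λ)^{k_λ}
where k_λ is the size of the *largest* Jordan block for λ (equivalently, the smallest k with (A − λI)^k v = 0 for every generalised eigenvector v of λ).

  λ = -5: largest Jordan block has size 3, contributing (x + 5)^3

So m_A(x) = (x + 5)^3 = x^3 + 15*x^2 + 75*x + 125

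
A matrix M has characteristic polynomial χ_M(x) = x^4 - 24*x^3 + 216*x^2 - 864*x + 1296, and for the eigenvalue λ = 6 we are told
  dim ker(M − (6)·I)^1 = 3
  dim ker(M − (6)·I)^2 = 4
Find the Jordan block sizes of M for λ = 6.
Block sizes for λ = 6: [2, 1, 1]

From the dimensions of kernels of powers, the number of Jordan blocks of size at least j is d_j − d_{j−1} where d_j = dim ker(N^j) (with d_0 = 0). Computing the differences gives [3, 1].
The number of blocks of size exactly k is (#blocks of size ≥ k) − (#blocks of size ≥ k + 1), so the partition is: 2 block(s) of size 1, 1 block(s) of size 2.
In nonincreasing order the block sizes are [2, 1, 1].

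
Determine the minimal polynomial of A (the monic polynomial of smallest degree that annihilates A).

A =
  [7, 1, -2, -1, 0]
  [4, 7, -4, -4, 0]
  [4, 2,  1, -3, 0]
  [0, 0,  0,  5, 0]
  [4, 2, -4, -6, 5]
x^2 - 10*x + 25

The characteristic polynomial is χ_A(x) = (x - 5)^5, so the eigenvalues are known. The minimal polynomial is
  m_A(x) = Π_λ (x − λ)^{k_λ}
where k_λ is the size of the *largest* Jordan block for λ (equivalently, the smallest k with (A − λI)^k v = 0 for every generalised eigenvector v of λ).

  λ = 5: largest Jordan block has size 2, contributing (x − 5)^2

So m_A(x) = (x - 5)^2 = x^2 - 10*x + 25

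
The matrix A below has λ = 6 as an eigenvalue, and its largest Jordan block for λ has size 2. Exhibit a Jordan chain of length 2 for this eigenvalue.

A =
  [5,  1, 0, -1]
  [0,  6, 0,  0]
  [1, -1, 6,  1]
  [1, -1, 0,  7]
A Jordan chain for λ = 6 of length 2:
v_1 = (-1, 0, 1, 1)ᵀ
v_2 = (1, 0, 0, 0)ᵀ

Let N = A − (6)·I. We want v_2 with N^2 v_2 = 0 but N^1 v_2 ≠ 0; then v_{j-1} := N · v_j for j = 2, …, 2.

Pick v_2 = (1, 0, 0, 0)ᵀ.
Then v_1 = N · v_2 = (-1, 0, 1, 1)ᵀ.

Sanity check: (A − (6)·I) v_1 = (0, 0, 0, 0)ᵀ = 0. ✓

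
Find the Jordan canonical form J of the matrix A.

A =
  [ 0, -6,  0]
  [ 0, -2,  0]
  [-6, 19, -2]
J_2(-2) ⊕ J_1(0)

The characteristic polynomial is
  det(x·I − A) = x^3 + 4*x^2 + 4*x = x*(x + 2)^2

Eigenvalues and multiplicities (the geometric multiplicity of λ is n − rank(A − λI), which equals the number of Jordan blocks for λ):
  λ = -2: algebraic multiplicity = 2, geometric multiplicity = 1
  λ = 0: algebraic multiplicity = 1, geometric multiplicity = 1

Determining the block sizes for each eigenvalue:
  λ = -2: one block (gm = 1), so the single block has size am = 2 → block sizes [2]
  λ = 0: one block (gm = 1), so the single block has size am = 1 → block sizes [1]

Assembling the blocks gives a Jordan form
J =
  [-2,  1, 0]
  [ 0, -2, 0]
  [ 0,  0, 0]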